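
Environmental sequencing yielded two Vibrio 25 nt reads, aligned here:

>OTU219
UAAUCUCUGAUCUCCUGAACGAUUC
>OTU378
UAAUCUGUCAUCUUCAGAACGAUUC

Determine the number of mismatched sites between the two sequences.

Differing sites — 7:C/G; 9:G/C; 14:C/U; 16:U/A.
That gives 4 mismatches out of 25 aligned sites, so the Hamming distance is 4.

4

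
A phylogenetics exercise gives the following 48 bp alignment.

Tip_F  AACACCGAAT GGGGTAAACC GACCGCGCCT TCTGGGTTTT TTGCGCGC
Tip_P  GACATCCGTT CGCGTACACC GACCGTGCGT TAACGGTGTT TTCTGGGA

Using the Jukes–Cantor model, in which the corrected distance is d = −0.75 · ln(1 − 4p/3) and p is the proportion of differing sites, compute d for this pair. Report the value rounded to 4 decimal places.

The sequences differ at positions 1 (A/G), 5 (C/T), 7 (G/C), 8 (A/G), 9 (A/T), 11 (G/C), 13 (G/C), 17 (A/C), 26 (C/T), 29 (C/G), 32 (C/A), 33 (T/A), 34 (G/C), 38 (T/G), 43 (G/C), 44 (C/T), 46 (C/G), 48 (C/A).
p = 18/48 = 0.375000.
d = −0.75 · ln(1 − (4/3)·0.375000) = −0.75 · ln(0.500000) = −0.75 · (-0.693147) = 0.5199.

0.5199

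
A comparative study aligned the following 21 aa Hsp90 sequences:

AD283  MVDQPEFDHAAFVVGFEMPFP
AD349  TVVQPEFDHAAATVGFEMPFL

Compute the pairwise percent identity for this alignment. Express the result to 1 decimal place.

The sequences differ at positions 1 (M/T), 3 (D/V), 12 (F/A), 13 (V/T), 21 (P/L).
16 of the 21 sites match, so the percent identity is 16/21 × 100 = 76.2%.

76.2%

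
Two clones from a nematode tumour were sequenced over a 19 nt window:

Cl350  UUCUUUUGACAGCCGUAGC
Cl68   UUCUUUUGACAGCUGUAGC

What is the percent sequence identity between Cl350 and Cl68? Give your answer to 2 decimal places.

94.74%

The sequences differ at position 14 (C/U).
18 of the 19 sites match, so the percent identity is 18/19 × 100 = 94.74%.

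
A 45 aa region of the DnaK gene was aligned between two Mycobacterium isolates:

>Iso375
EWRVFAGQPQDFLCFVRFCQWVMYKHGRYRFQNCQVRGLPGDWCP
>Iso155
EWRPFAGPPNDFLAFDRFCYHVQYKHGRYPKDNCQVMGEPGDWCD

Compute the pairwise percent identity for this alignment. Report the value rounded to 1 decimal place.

Differing sites — 4:V/P; 8:Q/P; 10:Q/N; 14:C/A; 16:V/D; 20:Q/Y; 21:W/H; 23:M/Q; 30:R/P; 31:F/K; 32:Q/D; 37:R/M; 39:L/E; 45:P/D.
31 of the 45 sites match, so the percent identity is 31/45 × 100 = 68.9%.

68.9%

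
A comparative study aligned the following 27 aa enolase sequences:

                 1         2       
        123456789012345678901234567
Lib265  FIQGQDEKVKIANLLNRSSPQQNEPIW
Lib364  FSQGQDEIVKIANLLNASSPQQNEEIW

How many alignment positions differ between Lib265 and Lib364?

4

Differing sites — 2:I/S; 8:K/I; 17:R/A; 25:P/E.
That gives 4 mismatches out of 27 aligned sites, so the Hamming distance is 4.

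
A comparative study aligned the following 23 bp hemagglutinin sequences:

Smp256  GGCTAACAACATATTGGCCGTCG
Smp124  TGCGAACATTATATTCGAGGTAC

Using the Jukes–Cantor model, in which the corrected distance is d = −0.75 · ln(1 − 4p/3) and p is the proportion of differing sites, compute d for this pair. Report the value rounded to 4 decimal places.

Differing sites — 1:G/T; 4:T/G; 9:A/T; 10:C/T; 16:G/C; 18:C/A; 19:C/G; 22:C/A; 23:G/C.
p = 9/23 = 0.391304.
d = −0.75 · ln(1 − (4/3)·0.391304) = −0.75 · ln(0.478261) = −0.75 · (-0.737599) = 0.5532.

0.5532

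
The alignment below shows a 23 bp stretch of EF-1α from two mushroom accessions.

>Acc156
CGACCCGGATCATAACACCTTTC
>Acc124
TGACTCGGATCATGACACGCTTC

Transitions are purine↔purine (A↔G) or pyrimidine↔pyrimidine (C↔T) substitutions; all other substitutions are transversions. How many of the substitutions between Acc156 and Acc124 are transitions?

4

The sequences differ at positions 1 (C/T, transition), 5 (C/T, transition), 14 (A/G, transition), 19 (C/G, transversion), 20 (T/C, transition).
Of the 5 differences, 4 transitions and 1 transversion, so the answer is 4.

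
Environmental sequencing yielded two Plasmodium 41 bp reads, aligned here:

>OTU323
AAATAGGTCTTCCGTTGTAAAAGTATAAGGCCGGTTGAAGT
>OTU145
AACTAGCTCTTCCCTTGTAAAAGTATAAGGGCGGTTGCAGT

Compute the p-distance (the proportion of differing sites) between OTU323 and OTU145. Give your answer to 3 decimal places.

Differing sites — 3:A/C; 7:G/C; 14:G/C; 31:C/G; 38:A/C.
There are 5 differences over 41 sites, so p = 5/41 = 0.122.

0.122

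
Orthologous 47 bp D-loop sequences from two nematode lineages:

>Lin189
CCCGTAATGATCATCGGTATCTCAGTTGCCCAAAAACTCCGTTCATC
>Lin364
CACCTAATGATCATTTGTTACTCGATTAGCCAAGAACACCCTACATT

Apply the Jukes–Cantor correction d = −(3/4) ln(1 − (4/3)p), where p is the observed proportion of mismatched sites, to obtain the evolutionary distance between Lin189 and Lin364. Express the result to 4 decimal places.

0.4157

Differing sites — 2:C/A; 4:G/C; 15:C/T; 16:G/T; 19:A/T; 20:T/A; 24:A/G; 25:G/A; 28:G/A; 29:C/G; 34:A/G; 38:T/A; 41:G/C; 43:T/A; 47:C/T.
p = 15/47 = 0.319149.
d = −0.75 · ln(1 − (4/3)·0.319149) = −0.75 · ln(0.574468) = −0.75 · (-0.554311) = 0.4157.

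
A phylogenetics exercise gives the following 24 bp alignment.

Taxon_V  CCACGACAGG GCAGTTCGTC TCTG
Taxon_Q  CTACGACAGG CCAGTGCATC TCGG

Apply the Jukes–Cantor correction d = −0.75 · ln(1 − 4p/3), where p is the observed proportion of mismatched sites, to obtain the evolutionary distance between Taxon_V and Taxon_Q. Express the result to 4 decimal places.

0.2441

Mismatches occur at site 2 (C→T), site 11 (G→C), site 16 (T→G), site 18 (G→A), site 23 (T→G).
p = 5/24 = 0.208333.
d = −0.75 · ln(1 − (4/3)·0.208333) = −0.75 · ln(0.722223) = −0.75 · (-0.325421) = 0.2441.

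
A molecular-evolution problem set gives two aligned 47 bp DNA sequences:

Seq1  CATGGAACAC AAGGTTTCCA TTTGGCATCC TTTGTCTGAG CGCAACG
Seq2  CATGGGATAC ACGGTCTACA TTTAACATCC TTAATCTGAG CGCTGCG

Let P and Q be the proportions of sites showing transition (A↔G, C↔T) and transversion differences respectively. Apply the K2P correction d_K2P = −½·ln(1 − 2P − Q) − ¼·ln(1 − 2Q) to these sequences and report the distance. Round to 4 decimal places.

Differing sites — 6:A/G (Ti); 8:C/T (Ti); 12:A/C (Tv); 16:T/C (Ti); 18:C/A (Tv); 24:G/A (Ti); 25:G/A (Ti); 33:T/A (Tv); 34:G/A (Ti); 44:A/T (Tv); 45:A/G (Ti).
Of the 11 differences, 7 transitions and 4 transversions over 47 sites: P = 7/47 = 0.148936, Q = 4/47 = 0.085106.
d = −0.5·ln(0.617022) − 0.25·ln(0.829788) = −0.5·(-0.482851) − 0.25·(-0.186585) = 0.2881.

0.2881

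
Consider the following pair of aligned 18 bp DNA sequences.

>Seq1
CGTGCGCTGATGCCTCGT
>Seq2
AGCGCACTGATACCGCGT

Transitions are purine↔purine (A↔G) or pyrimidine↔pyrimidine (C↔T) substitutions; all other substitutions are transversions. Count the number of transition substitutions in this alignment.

3

Differing sites — 1:C/A (Tv); 3:T/C (Ti); 6:G/A (Ti); 12:G/A (Ti); 15:T/G (Tv).
Of the 5 differences, 3 transitions and 2 transversions, so the answer is 3.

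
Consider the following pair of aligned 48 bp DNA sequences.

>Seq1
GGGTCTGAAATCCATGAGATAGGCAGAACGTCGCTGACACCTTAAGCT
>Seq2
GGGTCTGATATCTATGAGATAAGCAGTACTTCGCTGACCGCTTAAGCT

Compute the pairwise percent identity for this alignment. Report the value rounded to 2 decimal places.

85.42%

Differing sites — 9:A/T; 13:C/T; 22:G/A; 27:A/T; 30:G/T; 39:A/C; 40:C/G.
41 of the 48 sites match, so the percent identity is 41/48 × 100 = 85.42%.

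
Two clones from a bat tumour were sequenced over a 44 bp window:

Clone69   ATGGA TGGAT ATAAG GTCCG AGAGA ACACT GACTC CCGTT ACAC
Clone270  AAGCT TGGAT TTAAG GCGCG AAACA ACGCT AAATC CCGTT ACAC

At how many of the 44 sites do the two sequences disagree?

11

Differing sites — 2:T/A; 4:G/C; 5:A/T; 11:A/T; 17:T/C; 18:C/G; 22:G/A; 24:G/C; 28:A/G; 31:G/A; 33:C/A.
That gives 11 mismatches out of 44 aligned sites, so the Hamming distance is 11.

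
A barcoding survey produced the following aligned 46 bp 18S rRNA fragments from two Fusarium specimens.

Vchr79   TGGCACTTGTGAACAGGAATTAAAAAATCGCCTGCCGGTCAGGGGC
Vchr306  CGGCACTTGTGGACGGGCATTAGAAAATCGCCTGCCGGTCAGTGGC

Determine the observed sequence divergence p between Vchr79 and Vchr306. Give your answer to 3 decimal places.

The sequences differ at positions 1 (T/C), 12 (A/G), 15 (A/G), 18 (A/C), 23 (A/G), 43 (G/T).
There are 6 differences over 46 sites, so p = 6/46 = 0.130.

0.130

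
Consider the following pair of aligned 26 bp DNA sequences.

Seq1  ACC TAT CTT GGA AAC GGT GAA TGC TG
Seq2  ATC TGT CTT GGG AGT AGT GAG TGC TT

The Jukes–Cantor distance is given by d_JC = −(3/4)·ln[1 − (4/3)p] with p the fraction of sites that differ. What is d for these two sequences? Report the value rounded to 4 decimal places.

0.3961

The sequences differ at positions 2 (C/T), 5 (A/G), 12 (A/G), 14 (A/G), 15 (C/T), 16 (G/A), 21 (A/G), 26 (G/T).
p = 8/26 = 0.307692.
d = −0.75 · ln(1 − (4/3)·0.307692) = −0.75 · ln(0.589744) = −0.75 · (-0.528067) = 0.3961.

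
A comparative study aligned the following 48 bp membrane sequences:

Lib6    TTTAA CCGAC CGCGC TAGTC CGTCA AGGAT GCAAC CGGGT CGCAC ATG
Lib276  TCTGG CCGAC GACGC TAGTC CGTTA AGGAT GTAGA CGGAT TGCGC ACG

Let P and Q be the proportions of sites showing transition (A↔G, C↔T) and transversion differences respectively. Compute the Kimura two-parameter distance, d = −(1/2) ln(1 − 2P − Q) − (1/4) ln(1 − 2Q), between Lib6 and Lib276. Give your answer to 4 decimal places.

0.3683

The sequences differ at positions 2 (T/C, transition), 4 (A/G, transition), 5 (A/G, transition), 11 (C/G, transversion), 12 (G/A, transition), 24 (C/T, transition), 32 (C/T, transition), 34 (A/G, transition), 35 (C/A, transversion), 39 (G/A, transition), 41 (C/T, transition), 44 (A/G, transition), 47 (T/C, transition).
Of the 13 differences, 11 transitions and 2 transversions over 48 sites: P = 11/48 = 0.229167, Q = 2/48 = 0.041667.
d = −0.5·ln(0.499999) − 0.25·ln(0.916666) = −0.5·(-0.693149) − 0.25·(-0.087012) = 0.3683.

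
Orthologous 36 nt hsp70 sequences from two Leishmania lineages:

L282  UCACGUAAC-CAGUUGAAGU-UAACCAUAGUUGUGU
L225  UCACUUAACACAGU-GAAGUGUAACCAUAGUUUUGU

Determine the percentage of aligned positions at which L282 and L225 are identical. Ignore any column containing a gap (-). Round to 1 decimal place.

Excluding the 3 gap columns leaves 33 comparable sites.
Differing sites — 5:G/U; 33:G/U.
31 of the 33 comparable sites match, so the percent identity is 31/33 × 100 = 93.9%.

93.9%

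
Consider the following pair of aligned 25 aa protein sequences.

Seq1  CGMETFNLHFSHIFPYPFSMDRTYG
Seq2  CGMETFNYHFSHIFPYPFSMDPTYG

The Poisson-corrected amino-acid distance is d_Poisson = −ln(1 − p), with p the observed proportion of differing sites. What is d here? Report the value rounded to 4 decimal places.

0.0834

Mismatches occur at site 8 (L/Y), site 22 (R/P).
p = 2/25 = 0.080000.
d = −ln(1 − 0.080000) = −ln(0.920000) = 0.0834.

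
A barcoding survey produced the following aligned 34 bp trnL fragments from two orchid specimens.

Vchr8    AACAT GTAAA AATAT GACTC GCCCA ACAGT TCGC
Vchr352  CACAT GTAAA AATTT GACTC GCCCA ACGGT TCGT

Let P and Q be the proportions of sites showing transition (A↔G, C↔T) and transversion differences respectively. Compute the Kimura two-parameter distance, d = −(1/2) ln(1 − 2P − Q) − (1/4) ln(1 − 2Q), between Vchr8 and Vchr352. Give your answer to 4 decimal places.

Mismatches occur at site 1 (A↔C, transversion), site 14 (A↔T, transversion), site 28 (A↔G, transition), site 34 (C↔T, transition).
Of the 4 differences, 2 transitions and 2 transversions over 34 sites: P = 2/34 = 0.058824, Q = 2/34 = 0.058824.
d = −0.5·ln(0.823528) − 0.25·ln(0.882352) = −0.5·(-0.194158) − 0.25·(-0.125164) = 0.1284.

0.1284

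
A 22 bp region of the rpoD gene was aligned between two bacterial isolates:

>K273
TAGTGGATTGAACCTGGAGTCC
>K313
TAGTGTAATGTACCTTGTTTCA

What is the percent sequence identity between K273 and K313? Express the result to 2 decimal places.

The sequences differ at positions 6 (G/T), 8 (T/A), 11 (A/T), 16 (G/T), 18 (A/T), 19 (G/T), 22 (C/A).
15 of the 22 sites match, so the percent identity is 15/22 × 100 = 68.18%.

68.18%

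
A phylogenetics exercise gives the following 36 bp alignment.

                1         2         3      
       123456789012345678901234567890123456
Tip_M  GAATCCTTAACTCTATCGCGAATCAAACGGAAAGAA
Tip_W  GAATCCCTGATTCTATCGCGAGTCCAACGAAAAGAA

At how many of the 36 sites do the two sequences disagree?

6

Differing sites — 7:T/C; 9:A/G; 11:C/T; 22:A/G; 25:A/C; 30:G/A.
That gives 6 mismatches out of 36 aligned sites, so the Hamming distance is 6.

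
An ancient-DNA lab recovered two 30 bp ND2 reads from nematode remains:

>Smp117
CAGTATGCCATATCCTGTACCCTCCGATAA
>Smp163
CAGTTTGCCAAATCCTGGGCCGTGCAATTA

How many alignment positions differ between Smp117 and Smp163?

Differing sites — 5:A/T; 11:T/A; 18:T/G; 19:A/G; 22:C/G; 24:C/G; 26:G/A; 29:A/T.
That gives 8 mismatches out of 30 aligned sites, so the Hamming distance is 8.

8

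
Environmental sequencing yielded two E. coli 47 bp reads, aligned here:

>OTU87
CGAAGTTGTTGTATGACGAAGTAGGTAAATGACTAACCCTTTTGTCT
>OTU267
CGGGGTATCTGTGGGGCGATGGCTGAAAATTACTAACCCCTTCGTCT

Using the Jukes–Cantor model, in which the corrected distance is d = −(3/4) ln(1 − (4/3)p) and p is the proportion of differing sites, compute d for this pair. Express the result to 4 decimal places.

0.4537

Differing sites — 3:A/G; 4:A/G; 7:T/A; 8:G/T; 9:T/C; 13:A/G; 14:T/G; 16:A/G; 20:A/T; 22:T/G; 23:A/C; 24:G/T; 26:T/A; 31:G/T; 40:T/C; 43:T/C.
p = 16/47 = 0.340426.
d = −0.75 · ln(1 − (4/3)·0.340426) = −0.75 · ln(0.546099) = −0.75 · (-0.604955) = 0.4537.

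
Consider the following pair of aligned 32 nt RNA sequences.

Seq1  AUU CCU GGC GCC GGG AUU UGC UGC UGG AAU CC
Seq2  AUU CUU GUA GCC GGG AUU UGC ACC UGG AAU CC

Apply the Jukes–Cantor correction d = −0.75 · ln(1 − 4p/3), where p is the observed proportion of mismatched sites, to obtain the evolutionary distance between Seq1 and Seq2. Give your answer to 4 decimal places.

0.1752

Mismatches occur at site 5 (C↔U), site 8 (G↔U), site 9 (C↔A), site 22 (U↔A), site 23 (G↔C).
p = 5/32 = 0.156250.
d = −0.75 · ln(1 − (4/3)·0.156250) = −0.75 · ln(0.791667) = −0.75 · (-0.233614) = 0.1752.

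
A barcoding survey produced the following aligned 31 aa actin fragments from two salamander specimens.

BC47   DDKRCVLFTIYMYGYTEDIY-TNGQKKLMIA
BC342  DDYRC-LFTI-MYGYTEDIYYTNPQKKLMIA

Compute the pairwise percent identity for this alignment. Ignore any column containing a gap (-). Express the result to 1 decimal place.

92.9%

Excluding the 3 gap columns leaves 28 comparable sites.
The sequences differ at positions 3 (K/Y), 24 (G/P).
26 of the 28 comparable sites match, so the percent identity is 26/28 × 100 = 92.9%.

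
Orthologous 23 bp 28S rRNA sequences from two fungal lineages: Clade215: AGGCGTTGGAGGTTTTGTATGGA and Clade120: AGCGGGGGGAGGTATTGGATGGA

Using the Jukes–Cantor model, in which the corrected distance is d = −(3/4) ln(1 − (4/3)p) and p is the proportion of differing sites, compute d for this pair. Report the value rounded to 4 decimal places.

0.3206

The sequences differ at positions 3 (G/C), 4 (C/G), 6 (T/G), 7 (T/G), 14 (T/A), 18 (T/G).
p = 6/23 = 0.260870.
d = −0.75 · ln(1 − (4/3)·0.260870) = −0.75 · ln(0.652173) = −0.75 · (-0.427445) = 0.3206.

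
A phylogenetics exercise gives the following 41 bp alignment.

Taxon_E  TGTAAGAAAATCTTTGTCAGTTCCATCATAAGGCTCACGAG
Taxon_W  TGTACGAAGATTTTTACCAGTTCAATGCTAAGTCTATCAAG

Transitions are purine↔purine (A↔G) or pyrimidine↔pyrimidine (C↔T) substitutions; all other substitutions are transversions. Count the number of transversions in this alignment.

7

The sequences differ at positions 5 (A/C, transversion), 9 (A/G, transition), 12 (C/T, transition), 16 (G/A, transition), 17 (T/C, transition), 24 (C/A, transversion), 27 (C/G, transversion), 28 (A/C, transversion), 33 (G/T, transversion), 36 (C/A, transversion), 37 (A/T, transversion), 39 (G/A, transition).
Of the 12 differences, 5 transitions and 7 transversions, so the answer is 7.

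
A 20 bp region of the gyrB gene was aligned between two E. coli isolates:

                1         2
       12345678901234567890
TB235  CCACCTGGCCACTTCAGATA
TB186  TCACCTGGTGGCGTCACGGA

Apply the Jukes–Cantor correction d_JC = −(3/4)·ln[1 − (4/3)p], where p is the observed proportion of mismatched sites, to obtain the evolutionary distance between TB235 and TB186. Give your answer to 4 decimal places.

Differing sites — 1:C/T; 9:C/T; 10:C/G; 11:A/G; 13:T/G; 17:G/C; 18:A/G; 19:T/G.
p = 8/20 = 0.400000.
d = −0.75 · ln(1 − (4/3)·0.400000) = −0.75 · ln(0.466667) = −0.75 · (-0.762139) = 0.5716.

0.5716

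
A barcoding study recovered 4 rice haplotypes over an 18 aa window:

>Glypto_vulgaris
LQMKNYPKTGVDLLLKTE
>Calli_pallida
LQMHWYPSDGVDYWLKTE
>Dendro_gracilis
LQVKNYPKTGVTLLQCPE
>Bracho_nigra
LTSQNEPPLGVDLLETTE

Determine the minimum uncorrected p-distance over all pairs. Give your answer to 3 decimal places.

0.278

Pairwise Hamming distances:
  Glypto_vulgaris vs Calli_pallida: 6
  Glypto_vulgaris vs Dendro_gracilis: 5
  Glypto_vulgaris vs Bracho_nigra: 8
  Calli_pallida vs Dendro_gracilis: 11
  Calli_pallida vs Bracho_nigra: 11
  Dendro_gracilis vs Bracho_nigra: 10
The smallest is 5 mismatches, between Glypto_vulgaris and Dendro_gracilis; p = 5/18 = 0.278.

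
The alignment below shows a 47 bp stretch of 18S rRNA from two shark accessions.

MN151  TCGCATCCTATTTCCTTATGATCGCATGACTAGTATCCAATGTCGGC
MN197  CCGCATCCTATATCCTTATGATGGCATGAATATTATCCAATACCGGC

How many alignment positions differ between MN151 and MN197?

7

Mismatches occur at site 1 (T→C), site 12 (T→A), site 23 (C→G), site 30 (C→A), site 33 (G→T), site 42 (G→A), site 43 (T→C).
That gives 7 mismatches out of 47 aligned sites, so the Hamming distance is 7.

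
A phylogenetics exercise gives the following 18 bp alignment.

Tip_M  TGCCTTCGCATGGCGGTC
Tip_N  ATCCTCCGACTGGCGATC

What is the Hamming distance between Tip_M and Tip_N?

The sequences differ at positions 1 (T/A), 2 (G/T), 6 (T/C), 9 (C/A), 10 (A/C), 16 (G/A).
That gives 6 mismatches out of 18 aligned sites, so the Hamming distance is 6.

6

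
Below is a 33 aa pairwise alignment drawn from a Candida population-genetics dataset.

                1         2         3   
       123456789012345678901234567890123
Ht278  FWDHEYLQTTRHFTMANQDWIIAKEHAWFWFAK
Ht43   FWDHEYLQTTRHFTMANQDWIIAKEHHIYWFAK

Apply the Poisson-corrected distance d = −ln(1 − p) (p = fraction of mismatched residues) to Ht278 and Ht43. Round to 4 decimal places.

0.0953

Mismatches occur at site 27 (A/H), site 28 (W/I), site 29 (F/Y).
p = 3/33 = 0.090909.
d = −ln(1 − 0.090909) = −ln(0.909091) = 0.0953.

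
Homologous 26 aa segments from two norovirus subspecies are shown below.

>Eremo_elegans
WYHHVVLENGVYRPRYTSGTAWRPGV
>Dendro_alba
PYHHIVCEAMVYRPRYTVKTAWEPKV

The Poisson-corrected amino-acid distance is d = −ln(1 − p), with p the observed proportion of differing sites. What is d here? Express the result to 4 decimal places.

Differing sites — 1:W/P; 5:V/I; 7:L/C; 9:N/A; 10:G/M; 18:S/V; 19:G/K; 23:R/E; 25:G/K.
p = 9/26 = 0.346154.
d = −ln(1 − 0.346154) = −ln(0.653846) = 0.4249.

0.4249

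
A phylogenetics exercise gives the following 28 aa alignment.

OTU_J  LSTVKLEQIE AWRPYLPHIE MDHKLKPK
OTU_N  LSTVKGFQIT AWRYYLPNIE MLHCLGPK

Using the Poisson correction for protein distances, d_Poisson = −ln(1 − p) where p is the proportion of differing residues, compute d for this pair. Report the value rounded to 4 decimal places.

The sequences differ at positions 6 (L/G), 7 (E/F), 10 (E/T), 14 (P/Y), 18 (H/N), 22 (D/L), 24 (K/C), 26 (K/G).
p = 8/28 = 0.285714.
d = −ln(1 − 0.285714) = −ln(0.714286) = 0.3365.

0.3365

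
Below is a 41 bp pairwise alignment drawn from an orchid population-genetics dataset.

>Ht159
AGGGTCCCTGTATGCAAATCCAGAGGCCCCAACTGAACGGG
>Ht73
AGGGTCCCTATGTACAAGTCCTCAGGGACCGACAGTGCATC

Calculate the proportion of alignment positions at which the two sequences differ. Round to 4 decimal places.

0.3659

Differing sites — 10:G/A; 12:A/G; 14:G/A; 18:A/G; 22:A/T; 23:G/C; 27:C/G; 28:C/A; 31:A/G; 34:T/A; 36:A/T; 37:A/G; 39:G/A; 40:G/T; 41:G/C.
There are 15 differences over 41 sites, so p = 15/41 = 0.3659.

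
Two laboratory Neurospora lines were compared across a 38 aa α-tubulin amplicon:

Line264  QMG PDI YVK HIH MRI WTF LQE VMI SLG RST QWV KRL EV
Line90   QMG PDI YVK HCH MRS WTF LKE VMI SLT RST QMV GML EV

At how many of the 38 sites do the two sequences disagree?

Mismatches occur at site 11 (I/C), site 15 (I/S), site 20 (Q/K), site 27 (G/T), site 32 (W/M), site 34 (K/G), site 35 (R/M).
That gives 7 mismatches out of 38 aligned sites, so the Hamming distance is 7.

7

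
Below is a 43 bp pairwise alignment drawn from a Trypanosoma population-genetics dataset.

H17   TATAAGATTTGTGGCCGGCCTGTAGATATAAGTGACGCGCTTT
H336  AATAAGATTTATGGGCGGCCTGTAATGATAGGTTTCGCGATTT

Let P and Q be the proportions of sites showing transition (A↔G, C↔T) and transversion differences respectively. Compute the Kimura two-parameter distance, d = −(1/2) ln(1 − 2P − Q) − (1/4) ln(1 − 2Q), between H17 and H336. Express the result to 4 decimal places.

0.2785

Differing sites — 1:T/A (Tv); 11:G/A (Ti); 15:C/G (Tv); 25:G/A (Ti); 26:A/T (Tv); 27:T/G (Tv); 31:A/G (Ti); 34:G/T (Tv); 35:A/T (Tv); 40:C/A (Tv).
Of the 10 differences, 3 transitions and 7 transversions over 43 sites: P = 3/43 = 0.069767, Q = 7/43 = 0.162791.
d = −0.5·ln(0.697675) − 0.25·ln(0.674418) = −0.5·(-0.360002) − 0.25·(-0.393905) = 0.2785.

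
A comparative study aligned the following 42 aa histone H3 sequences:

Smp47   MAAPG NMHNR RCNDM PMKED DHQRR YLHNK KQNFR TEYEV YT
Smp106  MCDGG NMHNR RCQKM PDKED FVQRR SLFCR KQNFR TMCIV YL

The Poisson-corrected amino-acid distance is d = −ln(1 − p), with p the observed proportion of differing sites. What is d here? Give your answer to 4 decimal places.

Differing sites — 2:A/C; 3:A/D; 4:P/G; 13:N/Q; 14:D/K; 17:M/D; 21:D/F; 22:H/V; 26:Y/S; 28:H/F; 29:N/C; 30:K/R; 37:E/M; 38:Y/C; 39:E/I; 42:T/L.
p = 16/42 = 0.380952.
d = −ln(1 − 0.380952) = −ln(0.619048) = 0.4796.

0.4796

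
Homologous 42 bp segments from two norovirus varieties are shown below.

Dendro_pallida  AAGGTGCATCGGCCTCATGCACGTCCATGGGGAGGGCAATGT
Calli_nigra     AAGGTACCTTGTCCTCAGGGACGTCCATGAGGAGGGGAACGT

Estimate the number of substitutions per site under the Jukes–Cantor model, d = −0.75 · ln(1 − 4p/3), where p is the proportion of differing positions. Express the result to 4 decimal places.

0.2524

Differing sites — 6:G/A; 8:A/C; 10:C/T; 12:G/T; 18:T/G; 20:C/G; 30:G/A; 37:C/G; 40:T/C.
p = 9/42 = 0.214286.
d = −0.75 · ln(1 − (4/3)·0.214286) = −0.75 · ln(0.714285) = −0.75 · (-0.336473) = 0.2524.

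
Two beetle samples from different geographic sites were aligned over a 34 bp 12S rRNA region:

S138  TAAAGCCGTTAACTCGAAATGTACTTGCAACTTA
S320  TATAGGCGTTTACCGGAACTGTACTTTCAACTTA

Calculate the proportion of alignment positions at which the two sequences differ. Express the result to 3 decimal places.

The sequences differ at positions 3 (A/T), 6 (C/G), 11 (A/T), 14 (T/C), 15 (C/G), 19 (A/C), 27 (G/T).
There are 7 differences over 34 sites, so p = 7/34 = 0.206.

0.206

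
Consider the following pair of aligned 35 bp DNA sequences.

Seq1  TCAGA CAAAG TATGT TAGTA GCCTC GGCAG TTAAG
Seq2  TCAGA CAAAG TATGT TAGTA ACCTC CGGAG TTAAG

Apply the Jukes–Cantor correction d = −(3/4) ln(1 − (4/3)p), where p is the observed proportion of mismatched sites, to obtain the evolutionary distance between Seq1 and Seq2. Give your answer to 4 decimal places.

Mismatches occur at site 21 (G↔A), site 26 (G↔C), site 28 (C↔G).
p = 3/35 = 0.085714.
d = −0.75 · ln(1 − (4/3)·0.085714) = −0.75 · ln(0.885715) = −0.75 · (-0.121360) = 0.0910.

0.0910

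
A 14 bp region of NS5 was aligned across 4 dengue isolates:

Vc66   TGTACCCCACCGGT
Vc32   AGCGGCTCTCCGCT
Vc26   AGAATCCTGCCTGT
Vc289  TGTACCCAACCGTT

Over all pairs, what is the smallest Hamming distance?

Pairwise Hamming distances:
  Vc66 vs Vc32: 7
  Vc66 vs Vc26: 6
  Vc66 vs Vc289: 2
  Vc32 vs Vc26: 8
  Vc32 vs Vc289: 8
  Vc26 vs Vc289: 7
The smallest is 2, between Vc66 and Vc289.

2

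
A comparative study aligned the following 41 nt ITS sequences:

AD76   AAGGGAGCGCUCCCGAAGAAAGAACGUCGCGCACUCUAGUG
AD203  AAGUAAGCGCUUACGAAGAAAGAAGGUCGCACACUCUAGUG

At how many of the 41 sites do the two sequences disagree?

Mismatches occur at site 4 (G→U), site 5 (G→A), site 12 (C→U), site 13 (C→A), site 25 (C→G), site 31 (G→A).
That gives 6 mismatches out of 41 aligned sites, so the Hamming distance is 6.

6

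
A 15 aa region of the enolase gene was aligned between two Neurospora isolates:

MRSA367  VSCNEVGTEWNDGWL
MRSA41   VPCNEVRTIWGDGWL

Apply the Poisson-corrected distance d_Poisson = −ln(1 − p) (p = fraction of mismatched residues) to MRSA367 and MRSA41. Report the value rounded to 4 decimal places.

0.3102

Mismatches occur at site 2 (S→P), site 7 (G→R), site 9 (E→I), site 11 (N→G).
p = 4/15 = 0.266667.
d = −ln(1 − 0.266667) = −ln(0.733333) = 0.3102.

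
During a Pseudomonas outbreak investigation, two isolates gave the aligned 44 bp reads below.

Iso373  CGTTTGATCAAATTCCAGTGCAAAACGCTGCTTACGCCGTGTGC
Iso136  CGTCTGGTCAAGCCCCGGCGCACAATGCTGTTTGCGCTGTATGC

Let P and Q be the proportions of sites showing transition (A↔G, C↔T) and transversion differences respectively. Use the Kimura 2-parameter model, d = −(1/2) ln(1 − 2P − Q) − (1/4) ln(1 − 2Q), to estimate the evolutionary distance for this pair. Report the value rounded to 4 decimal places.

0.4315

Mismatches occur at site 4 (T→C, transition), site 7 (A→G, transition), site 12 (A→G, transition), site 13 (T→C, transition), site 14 (T→C, transition), site 17 (A→G, transition), site 19 (T→C, transition), site 23 (A→C, transversion), site 26 (C→T, transition), site 31 (C→T, transition), site 34 (A→G, transition), site 38 (C→T, transition), site 41 (G→A, transition).
Of the 13 differences, 12 transitions and 1 transversion over 44 sites: P = 12/44 = 0.272727, Q = 1/44 = 0.022727.
d = −0.5·ln(0.431819) − 0.25·ln(0.954546) = −0.5·(-0.839749) − 0.25·(-0.046519) = 0.4315.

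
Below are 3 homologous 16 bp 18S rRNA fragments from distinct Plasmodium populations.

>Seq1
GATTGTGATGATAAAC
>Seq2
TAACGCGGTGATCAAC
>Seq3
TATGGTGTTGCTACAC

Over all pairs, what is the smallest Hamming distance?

Pairwise Hamming distances:
  Seq1 vs Seq2: 6
  Seq1 vs Seq3: 5
  Seq2 vs Seq3: 7
The smallest is 5, between Seq1 and Seq3.

5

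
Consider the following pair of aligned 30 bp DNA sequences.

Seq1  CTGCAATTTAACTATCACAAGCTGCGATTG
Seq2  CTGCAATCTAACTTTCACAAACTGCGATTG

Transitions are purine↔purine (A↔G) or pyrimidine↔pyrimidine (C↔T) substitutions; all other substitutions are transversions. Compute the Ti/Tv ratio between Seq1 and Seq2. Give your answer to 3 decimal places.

2.000

Mismatches occur at site 8 (T→C, transition), site 14 (A→T, transversion), site 21 (G→A, transition).
Of the 3 differences, 2 transitions and 1 transversion, so Ti/Tv = 2/1 = 2.000.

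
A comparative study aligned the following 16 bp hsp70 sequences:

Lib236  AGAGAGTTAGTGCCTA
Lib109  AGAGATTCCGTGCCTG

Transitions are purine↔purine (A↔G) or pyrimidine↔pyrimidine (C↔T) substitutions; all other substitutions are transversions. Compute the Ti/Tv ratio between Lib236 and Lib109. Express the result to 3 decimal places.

1.000

Differing sites — 6:G/T (Tv); 8:T/C (Ti); 9:A/C (Tv); 16:A/G (Ti).
Of the 4 differences, 2 transitions and 2 transversions, so Ti/Tv = 2/2 = 1.000.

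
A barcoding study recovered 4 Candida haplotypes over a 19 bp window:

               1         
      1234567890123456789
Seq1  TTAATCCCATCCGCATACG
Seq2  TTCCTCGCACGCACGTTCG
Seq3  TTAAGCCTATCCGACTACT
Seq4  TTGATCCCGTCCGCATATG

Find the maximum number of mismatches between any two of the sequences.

Pairwise Hamming distances:
  Seq1 vs Seq2: 8
  Seq1 vs Seq3: 5
  Seq1 vs Seq4: 3
  Seq2 vs Seq3: 12
  Seq2 vs Seq4: 10
  Seq3 vs Seq4: 8
The largest is 12, between Seq2 and Seq3.

12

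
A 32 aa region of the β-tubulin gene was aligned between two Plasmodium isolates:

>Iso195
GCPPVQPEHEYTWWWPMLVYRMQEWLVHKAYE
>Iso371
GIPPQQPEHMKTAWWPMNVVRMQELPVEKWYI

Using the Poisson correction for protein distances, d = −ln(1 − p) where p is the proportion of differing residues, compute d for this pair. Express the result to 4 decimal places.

The sequences differ at positions 2 (C/I), 5 (V/Q), 10 (E/M), 11 (Y/K), 13 (W/A), 18 (L/N), 20 (Y/V), 25 (W/L), 26 (L/P), 28 (H/E), 30 (A/W), 32 (E/I).
p = 12/32 = 0.375000.
d = −ln(1 − 0.375000) = −ln(0.625000) = 0.4700.

0.4700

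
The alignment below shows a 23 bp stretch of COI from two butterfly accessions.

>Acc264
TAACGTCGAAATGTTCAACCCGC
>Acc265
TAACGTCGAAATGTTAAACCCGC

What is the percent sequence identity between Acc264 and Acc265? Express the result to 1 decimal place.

95.7%

A single mismatch occurs at site 16 (C/A).
22 of the 23 sites match, so the percent identity is 22/23 × 100 = 95.7%.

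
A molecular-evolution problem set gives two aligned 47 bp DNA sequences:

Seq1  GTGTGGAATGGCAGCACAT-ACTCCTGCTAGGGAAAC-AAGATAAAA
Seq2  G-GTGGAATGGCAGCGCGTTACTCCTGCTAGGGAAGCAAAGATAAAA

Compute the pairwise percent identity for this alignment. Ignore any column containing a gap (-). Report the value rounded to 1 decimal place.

Excluding the 3 gap columns leaves 44 comparable sites.
Differing sites — 16:A/G; 18:A/G; 36:A/G.
41 of the 44 comparable sites match, so the percent identity is 41/44 × 100 = 93.2%.

93.2%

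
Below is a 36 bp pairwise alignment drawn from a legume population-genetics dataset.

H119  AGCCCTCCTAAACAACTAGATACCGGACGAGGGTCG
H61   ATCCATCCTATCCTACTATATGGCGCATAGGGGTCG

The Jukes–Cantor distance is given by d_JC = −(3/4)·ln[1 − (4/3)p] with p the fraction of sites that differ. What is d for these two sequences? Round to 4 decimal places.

The sequences differ at positions 2 (G/T), 5 (C/A), 11 (A/T), 12 (A/C), 14 (A/T), 19 (G/T), 22 (A/G), 23 (C/G), 26 (G/C), 28 (C/T), 29 (G/A), 30 (A/G).
p = 12/36 = 0.333333.
d = −0.75 · ln(1 − (4/3)·0.333333) = −0.75 · ln(0.555556) = −0.75 · (-0.587786) = 0.4408.

0.4408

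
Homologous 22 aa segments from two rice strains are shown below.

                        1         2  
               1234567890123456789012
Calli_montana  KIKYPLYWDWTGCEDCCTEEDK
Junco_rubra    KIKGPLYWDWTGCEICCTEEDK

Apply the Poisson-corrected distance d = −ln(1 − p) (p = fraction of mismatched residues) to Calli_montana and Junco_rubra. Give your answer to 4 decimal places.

0.0953

The sequences differ at positions 4 (Y/G), 15 (D/I).
p = 2/22 = 0.090909.
d = −ln(1 − 0.090909) = −ln(0.909091) = 0.0953.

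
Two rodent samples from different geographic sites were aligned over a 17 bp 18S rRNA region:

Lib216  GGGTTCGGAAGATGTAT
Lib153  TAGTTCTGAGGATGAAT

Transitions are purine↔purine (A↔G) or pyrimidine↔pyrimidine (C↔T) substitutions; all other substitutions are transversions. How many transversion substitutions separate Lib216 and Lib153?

3

Mismatches occur at site 1 (G↔T, transversion), site 2 (G↔A, transition), site 7 (G↔T, transversion), site 10 (A↔G, transition), site 15 (T↔A, transversion).
Of the 5 differences, 2 transitions and 3 transversions, so the answer is 3.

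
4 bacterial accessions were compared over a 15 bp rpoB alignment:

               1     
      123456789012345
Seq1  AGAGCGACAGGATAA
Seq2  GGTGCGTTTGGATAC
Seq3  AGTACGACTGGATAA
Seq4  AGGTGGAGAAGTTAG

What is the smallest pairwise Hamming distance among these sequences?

3

Pairwise Hamming distances:
  Seq1 vs Seq2: 6
  Seq1 vs Seq3: 3
  Seq1 vs Seq4: 7
  Seq2 vs Seq3: 5
  Seq2 vs Seq4: 10
  Seq3 vs Seq4: 8
The smallest is 3, between Seq1 and Seq3.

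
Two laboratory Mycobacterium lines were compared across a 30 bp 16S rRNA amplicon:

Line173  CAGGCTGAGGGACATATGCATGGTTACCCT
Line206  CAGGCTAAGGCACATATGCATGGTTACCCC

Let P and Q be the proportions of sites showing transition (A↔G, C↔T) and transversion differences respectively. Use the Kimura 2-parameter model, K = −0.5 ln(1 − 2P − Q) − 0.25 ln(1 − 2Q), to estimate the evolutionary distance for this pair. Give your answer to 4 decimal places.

0.1084

The sequences differ at positions 7 (G/A, transition), 11 (G/C, transversion), 30 (T/C, transition).
Of the 3 differences, 2 transitions and 1 transversion over 30 sites: P = 2/30 = 0.066667, Q = 1/30 = 0.033333.
d = −0.5·ln(0.833333) − 0.25·ln(0.933334) = −0.5·(-0.182322) − 0.25·(-0.068992) = 0.1084.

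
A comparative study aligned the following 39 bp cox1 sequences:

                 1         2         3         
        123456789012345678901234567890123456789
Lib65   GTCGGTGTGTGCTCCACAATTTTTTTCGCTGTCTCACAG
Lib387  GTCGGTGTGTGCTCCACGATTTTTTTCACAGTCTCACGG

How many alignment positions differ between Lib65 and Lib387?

4

Differing sites — 18:A/G; 28:G/A; 30:T/A; 38:A/G.
That gives 4 mismatches out of 39 aligned sites, so the Hamming distance is 4.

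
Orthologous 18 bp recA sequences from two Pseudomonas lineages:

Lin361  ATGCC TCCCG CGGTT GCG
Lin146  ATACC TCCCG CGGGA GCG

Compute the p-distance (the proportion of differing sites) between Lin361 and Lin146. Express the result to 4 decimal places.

0.1667

Mismatches occur at site 3 (G/A), site 14 (T/G), site 15 (T/A).
There are 3 differences over 18 sites, so p = 3/18 = 0.1667.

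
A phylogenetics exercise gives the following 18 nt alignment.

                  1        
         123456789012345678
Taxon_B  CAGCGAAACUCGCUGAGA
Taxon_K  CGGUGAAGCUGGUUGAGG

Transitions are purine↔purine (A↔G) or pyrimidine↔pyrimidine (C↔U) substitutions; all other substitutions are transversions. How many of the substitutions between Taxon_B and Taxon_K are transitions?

Differing sites — 2:A/G (Ti); 4:C/U (Ti); 8:A/G (Ti); 11:C/G (Tv); 13:C/U (Ti); 18:A/G (Ti).
Of the 6 differences, 5 transitions and 1 transversion, so the answer is 5.

5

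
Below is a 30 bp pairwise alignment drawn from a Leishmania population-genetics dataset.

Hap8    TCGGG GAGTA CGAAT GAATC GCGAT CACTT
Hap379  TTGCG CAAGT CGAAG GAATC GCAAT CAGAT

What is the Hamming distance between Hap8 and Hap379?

Mismatches occur at site 2 (C→T), site 4 (G→C), site 6 (G→C), site 8 (G→A), site 9 (T→G), site 10 (A→T), site 15 (T→G), site 23 (G→A), site 28 (C→G), site 29 (T→A).
That gives 10 mismatches out of 30 aligned sites, so the Hamming distance is 10.

10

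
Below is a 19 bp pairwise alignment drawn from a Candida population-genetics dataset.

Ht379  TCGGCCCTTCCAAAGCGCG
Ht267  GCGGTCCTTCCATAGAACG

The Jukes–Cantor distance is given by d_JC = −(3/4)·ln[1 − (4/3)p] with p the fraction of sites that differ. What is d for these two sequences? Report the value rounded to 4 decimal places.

Mismatches occur at site 1 (T→G), site 5 (C→T), site 13 (A→T), site 16 (C→A), site 17 (G→A).
p = 5/19 = 0.263158.
d = −0.75 · ln(1 − (4/3)·0.263158) = −0.75 · ln(0.649123) = −0.75 · (-0.432133) = 0.3241.

0.3241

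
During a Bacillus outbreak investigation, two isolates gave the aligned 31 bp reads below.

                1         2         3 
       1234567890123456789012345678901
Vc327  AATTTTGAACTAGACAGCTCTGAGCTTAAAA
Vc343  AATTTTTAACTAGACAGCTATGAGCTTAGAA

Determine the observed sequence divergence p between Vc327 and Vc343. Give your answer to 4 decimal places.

0.0968

Differing sites — 7:G/T; 20:C/A; 29:A/G.
There are 3 differences over 31 sites, so p = 3/31 = 0.0968.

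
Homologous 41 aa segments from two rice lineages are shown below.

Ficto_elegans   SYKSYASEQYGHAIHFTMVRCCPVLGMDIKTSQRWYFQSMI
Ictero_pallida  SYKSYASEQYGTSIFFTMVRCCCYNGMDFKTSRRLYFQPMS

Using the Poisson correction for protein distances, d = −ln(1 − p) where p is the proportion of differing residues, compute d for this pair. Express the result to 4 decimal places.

0.3124

Mismatches occur at site 12 (H/T), site 13 (A/S), site 15 (H/F), site 23 (P/C), site 24 (V/Y), site 25 (L/N), site 29 (I/F), site 33 (Q/R), site 35 (W/L), site 39 (S/P), site 41 (I/S).
p = 11/41 = 0.268293.
d = −ln(1 − 0.268293) = −ln(0.731707) = 0.3124.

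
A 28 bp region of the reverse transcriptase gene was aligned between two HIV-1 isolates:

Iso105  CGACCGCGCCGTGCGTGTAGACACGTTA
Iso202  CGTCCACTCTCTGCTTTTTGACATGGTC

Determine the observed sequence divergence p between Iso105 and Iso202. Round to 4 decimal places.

0.3929

Mismatches occur at site 3 (A/T), site 6 (G/A), site 8 (G/T), site 10 (C/T), site 11 (G/C), site 15 (G/T), site 17 (G/T), site 19 (A/T), site 24 (C/T), site 26 (T/G), site 28 (A/C).
There are 11 differences over 28 sites, so p = 11/28 = 0.3929.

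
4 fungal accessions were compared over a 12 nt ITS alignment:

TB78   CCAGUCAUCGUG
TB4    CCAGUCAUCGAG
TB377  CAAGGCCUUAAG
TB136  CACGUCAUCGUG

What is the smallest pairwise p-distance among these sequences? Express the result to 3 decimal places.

0.083

Pairwise Hamming distances:
  TB78 vs TB4: 1
  TB78 vs TB377: 6
  TB78 vs TB136: 2
  TB4 vs TB377: 5
  TB4 vs TB136: 3
  TB377 vs TB136: 6
The smallest is 1 mismatch, between TB78 and TB4; p = 1/12 = 0.083.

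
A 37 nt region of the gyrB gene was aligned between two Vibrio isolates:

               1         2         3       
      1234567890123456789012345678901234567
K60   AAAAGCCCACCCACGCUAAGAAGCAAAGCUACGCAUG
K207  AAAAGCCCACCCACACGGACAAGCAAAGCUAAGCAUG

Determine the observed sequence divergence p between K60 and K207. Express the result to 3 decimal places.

The sequences differ at positions 15 (G/A), 17 (U/G), 18 (A/G), 20 (G/C), 32 (C/A).
There are 5 differences over 37 sites, so p = 5/37 = 0.135.

0.135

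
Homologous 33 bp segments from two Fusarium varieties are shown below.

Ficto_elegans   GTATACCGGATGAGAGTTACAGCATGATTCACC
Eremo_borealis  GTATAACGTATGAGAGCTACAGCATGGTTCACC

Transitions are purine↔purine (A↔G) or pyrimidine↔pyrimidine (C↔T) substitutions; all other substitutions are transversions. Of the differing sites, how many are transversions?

Mismatches occur at site 6 (C→A, transversion), site 9 (G→T, transversion), site 17 (T→C, transition), site 27 (A→G, transition).
Of the 4 differences, 2 transitions and 2 transversions, so the answer is 2.

2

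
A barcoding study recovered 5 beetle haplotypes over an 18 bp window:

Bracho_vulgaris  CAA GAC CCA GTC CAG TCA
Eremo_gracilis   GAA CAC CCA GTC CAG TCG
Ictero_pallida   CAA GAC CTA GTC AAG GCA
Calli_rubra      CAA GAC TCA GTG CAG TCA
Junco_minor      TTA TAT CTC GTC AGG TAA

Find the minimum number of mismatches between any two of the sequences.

Pairwise Hamming distances:
  Bracho_vulgaris vs Eremo_gracilis: 3
  Bracho_vulgaris vs Ictero_pallida: 3
  Bracho_vulgaris vs Calli_rubra: 2
  Bracho_vulgaris vs Junco_minor: 9
  Eremo_gracilis vs Ictero_pallida: 6
  Eremo_gracilis vs Calli_rubra: 5
  Eremo_gracilis vs Junco_minor: 10
  Ictero_pallida vs Calli_rubra: 5
  Ictero_pallida vs Junco_minor: 8
  Calli_rubra vs Junco_minor: 11
The smallest is 2, between Bracho_vulgaris and Calli_rubra.

2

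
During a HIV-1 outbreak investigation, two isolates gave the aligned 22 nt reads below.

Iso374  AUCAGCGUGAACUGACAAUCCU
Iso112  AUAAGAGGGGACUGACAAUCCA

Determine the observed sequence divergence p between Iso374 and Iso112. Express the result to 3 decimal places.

0.227

Mismatches occur at site 3 (C/A), site 6 (C/A), site 8 (U/G), site 10 (A/G), site 22 (U/A).
There are 5 differences over 22 sites, so p = 5/22 = 0.227.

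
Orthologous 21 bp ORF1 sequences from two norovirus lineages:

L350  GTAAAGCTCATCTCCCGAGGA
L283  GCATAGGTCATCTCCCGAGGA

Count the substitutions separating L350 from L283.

3

Mismatches occur at site 2 (T/C), site 4 (A/T), site 7 (C/G).
That gives 3 mismatches out of 21 aligned sites, so the Hamming distance is 3.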